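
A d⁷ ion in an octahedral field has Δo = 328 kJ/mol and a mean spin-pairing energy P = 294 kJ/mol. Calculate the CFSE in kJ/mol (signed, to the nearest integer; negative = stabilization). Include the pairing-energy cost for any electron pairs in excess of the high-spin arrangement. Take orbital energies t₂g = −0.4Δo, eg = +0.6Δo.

-296

With Δo > P the complex is low-spin.
Filling d⁷ accordingly: t₂g⁶ eg¹.
Orbital CFSE = -1.8Δo = -1.8 × 328 = -590 kJ/mol.
Excess pairs vs high-spin: 3 − 2 = 1; pairing cost = +294 kJ/mol.
Net CFSE = -590 + 294 = -296 kJ/mol.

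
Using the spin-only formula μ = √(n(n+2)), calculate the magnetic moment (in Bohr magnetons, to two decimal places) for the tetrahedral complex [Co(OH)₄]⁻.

4.90 Bohr magnetons

Each OH⁻ contributes -1; 4 × (-1) = -4. With overall charge -1, Co is in the +3 oxidation state.
Co is in group 9, so Co³⁺ is d⁶ (9 − 3 = 6).
With tetrahedral geometry the complex is necessarily high-spin.
Configuration: e³ t₂³ → 4 unpaired electrons.
μ(spin-only) = √[4(4+2)] = √24 ≈ 4.90 Bohr magnetons.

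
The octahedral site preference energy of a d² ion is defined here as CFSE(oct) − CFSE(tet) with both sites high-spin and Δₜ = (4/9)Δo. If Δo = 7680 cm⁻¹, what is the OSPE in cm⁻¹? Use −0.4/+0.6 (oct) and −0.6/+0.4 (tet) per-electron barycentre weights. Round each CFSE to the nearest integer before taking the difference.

Octahedral (high-spin): t2g^2 e_g^0, CFSE = 2(−0.4) + 0(+0.6) = -0.8Δo = -0.8 × 7680 = -6144 cm⁻¹.
Tetrahedral: e^2 t2^0, CFSE = 2(−0.6) + 0(+0.4) = -1.2Δₜ = -1.2 × (4/9) × 7680 = -4096 cm⁻¹.
OSPE = CFSE(oct) − CFSE(tet) = -6144 − (-4096) = -2048 cm⁻¹.

-2048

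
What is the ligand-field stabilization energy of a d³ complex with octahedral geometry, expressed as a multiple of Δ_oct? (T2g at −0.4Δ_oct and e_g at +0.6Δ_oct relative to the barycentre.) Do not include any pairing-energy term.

For octahedral d³ the high- and low-spin configurations coincide.
Configuration: t2g^3 e_g^0.
CFSE = 3(-0.4Δ_oct) + 0(0.6Δ_oct) = -1.2Δ_oct + 0.0Δ_oct = -1.2Δ_oct.

-1.2 Δ_oct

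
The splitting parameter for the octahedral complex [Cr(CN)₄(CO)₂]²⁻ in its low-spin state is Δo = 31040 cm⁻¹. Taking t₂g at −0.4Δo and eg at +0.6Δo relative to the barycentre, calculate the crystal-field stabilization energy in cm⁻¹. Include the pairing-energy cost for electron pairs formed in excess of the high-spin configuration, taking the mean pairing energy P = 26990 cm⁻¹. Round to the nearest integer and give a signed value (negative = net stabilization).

Ligand charges: 4×(-1) from CN⁻ and 2×(+0) from CO sum to -4; with overall charge -2, Cr is +2.
Cr²⁺: group 6, so d-count = 6 − 2 = 4.
The d⁴ electrons fill as t₂g⁴ eg⁰.
CFSE(orbital) = 4×(-0.4Δo) + 0×(0.6Δo) = -1.6Δo; with Δo = 31040 cm⁻¹ that is -49664 cm⁻¹.
High-spin d⁴ would be t₂g³ eg¹ with 0 pairs; low-spin has 1, so 1 excess pair costs +1P = +26990 cm⁻¹.
Combining: -49664 + 26990 = -22674 cm⁻¹.

-22674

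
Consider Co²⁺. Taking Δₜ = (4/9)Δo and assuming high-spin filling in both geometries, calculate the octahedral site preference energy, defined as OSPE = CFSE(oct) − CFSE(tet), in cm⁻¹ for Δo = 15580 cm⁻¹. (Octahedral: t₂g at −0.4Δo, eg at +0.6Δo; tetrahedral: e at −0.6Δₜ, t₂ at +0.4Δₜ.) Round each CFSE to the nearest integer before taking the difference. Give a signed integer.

-4155

Co²⁺: group 9, so d-count = 9 − 2 = 7.
Octahedral high-spin t2g^5 e_g^2: CFSE = -0.8 × 15580 = -12464 cm⁻¹.
In a tetrahedral site the filling is e^4 t2^3: CFSE(tet) = -1.2Δₜ = -1.2 × (4/9)(15580) = -8309 cm⁻¹.
OSPE = -12464 − (-8309) = -4155 cm⁻¹.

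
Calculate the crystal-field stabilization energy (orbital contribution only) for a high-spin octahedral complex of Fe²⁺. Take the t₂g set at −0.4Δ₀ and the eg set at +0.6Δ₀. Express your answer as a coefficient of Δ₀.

-0.4 Δ₀

Fe is in group 8, so Fe²⁺ is d⁶ (8 − 2 = 6).
Configuration: t₂g⁴ eg².
CFSE = 4(-0.4Δ₀) + 2(0.6Δ₀) = -1.6Δ₀ + 1.2Δ₀ = -0.4Δ₀.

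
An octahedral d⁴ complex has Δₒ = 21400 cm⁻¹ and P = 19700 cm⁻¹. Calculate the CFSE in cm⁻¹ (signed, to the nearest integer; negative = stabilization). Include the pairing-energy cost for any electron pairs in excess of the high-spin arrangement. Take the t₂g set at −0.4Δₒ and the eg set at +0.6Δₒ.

Here Δₒ > P (21400 > 19700), so the low-spin state is favoured.
That gives t₂g⁴ eg⁰.
Orbital CFSE = -1.6Δₒ = -1.6 × 21400 = -34240 cm⁻¹.
Excess pairs vs high-spin: 1 − 0 = 1; pairing cost = +19700 cm⁻¹.
Net CFSE = -34240 + 19700 = -14540 cm⁻¹.

-14540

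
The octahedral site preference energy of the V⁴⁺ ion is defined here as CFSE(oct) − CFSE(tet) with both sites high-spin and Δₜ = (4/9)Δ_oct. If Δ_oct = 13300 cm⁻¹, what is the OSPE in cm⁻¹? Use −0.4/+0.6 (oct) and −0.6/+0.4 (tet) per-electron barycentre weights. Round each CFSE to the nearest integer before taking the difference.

-1773

V is in group 5, so V⁴⁺ is d¹ (5 − 4 = 1).
Octahedral (high-spin): t2g^1 e_g^0, CFSE = 1(−0.4) + 0(+0.6) = -0.4Δ_oct = -0.4 × 13300 = -5320 cm⁻¹.
Tetrahedral: e^1 t2^0, CFSE = 1(−0.6) + 0(+0.4) = -0.6Δₜ = -0.6 × (4/9) × 13300 = -3547 cm⁻¹.
OSPE = -5320 − (-3547) = -1773 cm⁻¹.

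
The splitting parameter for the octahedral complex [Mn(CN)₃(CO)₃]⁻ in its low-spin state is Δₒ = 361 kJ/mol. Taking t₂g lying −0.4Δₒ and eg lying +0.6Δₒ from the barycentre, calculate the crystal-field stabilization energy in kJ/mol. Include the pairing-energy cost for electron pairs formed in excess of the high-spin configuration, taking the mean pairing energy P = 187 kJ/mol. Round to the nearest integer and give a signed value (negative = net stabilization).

-348

Ligand charges: 3×(-1) from CN⁻ and 3×(+0) from CO sum to -3; with overall charge -1, Mn is +2.
Mn is in group 7, so Mn²⁺ is d⁵ (7 − 2 = 5).
Configuration: t₂g⁵ eg⁰.
Orbital CFSE = 5(-0.4) + 0(0.6) = -2.0Δₒ = -2.0 × 361 = -722 kJ/mol.
Pairing penalty: 2 pairs vs 0 in the high-spin reference → 2 extra × P = 374 kJ/mol.
Net CFSE = -722 + 374 = -348 kJ/mol.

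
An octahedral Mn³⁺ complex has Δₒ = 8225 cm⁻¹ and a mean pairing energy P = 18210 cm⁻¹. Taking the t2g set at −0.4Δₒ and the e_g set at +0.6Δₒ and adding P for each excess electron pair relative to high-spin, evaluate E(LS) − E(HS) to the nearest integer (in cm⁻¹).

9985

Mn is in group 7, so Mn³⁺ is d⁴ (7 − 3 = 4).
High-spin: t2g^3 e_g^1, CFSE = -0.6Δₒ = -4935 cm⁻¹.
Low-spin: t2g^4 e_g^0, orbital CFSE = -1.6Δₒ = -13160 cm⁻¹; plus 1 excess pair × P = +18210 cm⁻¹; total 5050 cm⁻¹.
Thus E(LS) − E(HS) = 9985 cm⁻¹.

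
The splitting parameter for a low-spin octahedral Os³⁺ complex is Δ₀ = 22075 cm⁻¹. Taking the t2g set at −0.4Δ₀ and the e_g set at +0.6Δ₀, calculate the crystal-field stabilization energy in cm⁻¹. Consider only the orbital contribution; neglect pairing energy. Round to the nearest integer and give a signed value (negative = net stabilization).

Os is in group 8, so Os³⁺ is d⁵ (8 − 3 = 5).
The d⁵ electrons fill as t2g^5 e_g^0.
CFSE(orbital) = 5×(-0.4Δ₀) + 0×(0.6Δ₀) = -2.0Δ₀; with Δ₀ = 22075 cm⁻¹ that is -44150 cm⁻¹.

-44150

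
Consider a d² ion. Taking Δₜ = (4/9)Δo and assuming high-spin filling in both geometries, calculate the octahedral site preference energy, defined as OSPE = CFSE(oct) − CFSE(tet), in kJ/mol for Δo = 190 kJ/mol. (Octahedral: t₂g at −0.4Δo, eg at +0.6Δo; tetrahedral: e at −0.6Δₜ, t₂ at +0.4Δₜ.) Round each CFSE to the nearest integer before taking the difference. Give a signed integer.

In an octahedral site d² (HS) is t₂g² eg⁰, giving CFSE(oct) = -0.8Δo = -152 kJ/mol.
Tetrahedral e² t₂⁰ gives -1.2Δₜ = -1.2 × (4/9) × 190 = -101 kJ/mol.
OSPE = CFSE(oct) − CFSE(tet) = -152 − (-101) = -51 kJ/mol.

-51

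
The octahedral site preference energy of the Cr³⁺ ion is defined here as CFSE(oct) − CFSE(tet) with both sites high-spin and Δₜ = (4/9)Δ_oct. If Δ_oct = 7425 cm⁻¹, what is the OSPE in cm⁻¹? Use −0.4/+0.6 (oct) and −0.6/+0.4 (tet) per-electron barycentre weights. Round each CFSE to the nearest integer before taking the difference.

-6270

Cr is in group 6, so Cr³⁺ is d³ (6 − 3 = 3).
Octahedral (high-spin): t₂g³ eg⁰, CFSE = 3(−0.4) + 0(+0.6) = -1.2Δ_oct = -1.2 × 7425 = -8910 cm⁻¹.
In a tetrahedral site the filling is e² t₂¹: CFSE(tet) = -0.8Δₜ = -0.8 × (4/9)(7425) = -2640 cm⁻¹.
OSPE = -8910 − (-2640) = -6270 cm⁻¹.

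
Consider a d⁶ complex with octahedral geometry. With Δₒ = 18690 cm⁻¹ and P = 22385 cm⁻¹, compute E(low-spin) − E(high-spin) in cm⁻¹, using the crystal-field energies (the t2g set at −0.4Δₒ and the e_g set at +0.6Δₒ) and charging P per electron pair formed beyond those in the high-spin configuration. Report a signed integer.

7390

In the high-spin limit (t2g^4 e_g^2) the orbital term is -0.4Δₒ = -7476 cm⁻¹, with no excess pairing.
For low-spin the configuration is t2g^6 e_g^0: orbital energy -2.4 × 18690 = -44856 cm⁻¹, and 2 additional pairs relative to high-spin add 44770 cm⁻¹, giving -86 cm⁻¹.
E(LS) − E(HS) = -86 − (-7476) = 7390 cm⁻¹.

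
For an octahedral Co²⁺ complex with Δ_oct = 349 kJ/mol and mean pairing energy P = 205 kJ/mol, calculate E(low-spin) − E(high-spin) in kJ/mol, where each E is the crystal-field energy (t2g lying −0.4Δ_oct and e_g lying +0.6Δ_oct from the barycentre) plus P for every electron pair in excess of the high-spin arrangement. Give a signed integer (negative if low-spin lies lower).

Co is in group 9, so Co²⁺ is d⁷ (9 − 2 = 7).
High-spin d⁷ fills as t2g^5 e_g^2 with CFSE 5(−0.4) + 2(+0.6) = -0.8Δ_oct = -279 kJ/mol.
Low-spin t2g^6 e_g^1 gives -1.8Δ_oct = -628 kJ/mol, but forming 1 extra pair costs 1P = 205 kJ/mol, so E(LS) = -628 + 205 = -423 kJ/mol.
E(LS) − E(HS) = -423 − (-279) = -144 kJ/mol.

-144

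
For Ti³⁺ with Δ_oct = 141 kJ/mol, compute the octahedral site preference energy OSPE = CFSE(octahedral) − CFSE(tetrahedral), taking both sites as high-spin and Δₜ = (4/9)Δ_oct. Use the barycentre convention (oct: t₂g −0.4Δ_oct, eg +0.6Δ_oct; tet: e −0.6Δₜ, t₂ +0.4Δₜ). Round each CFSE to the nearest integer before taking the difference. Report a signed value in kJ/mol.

Ti³⁺: group 4, so d-count = 4 − 3 = 1.
In an octahedral site d¹ (HS) is t₂g¹ eg⁰, giving CFSE(oct) = -0.4Δ_oct = -56 kJ/mol.
Tetrahedral e¹ t₂⁰ gives -0.6Δₜ = -0.6 × (4/9) × 141 = -38 kJ/mol.
OSPE = CFSE(oct) − CFSE(tet) = -56 − (-38) = -18 kJ/mol.

-18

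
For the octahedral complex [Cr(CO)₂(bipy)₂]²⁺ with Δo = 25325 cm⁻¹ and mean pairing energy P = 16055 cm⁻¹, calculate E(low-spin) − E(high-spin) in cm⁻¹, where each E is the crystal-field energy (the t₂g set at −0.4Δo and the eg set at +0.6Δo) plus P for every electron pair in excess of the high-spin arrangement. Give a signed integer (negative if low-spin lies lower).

Ligand charges: 2×(+0) from CO and 2×(+0) from bipy sum to +0; with overall charge +2, Cr is +2.
Cr sits in group 6; removing 2 electrons leaves Cr²⁺ with 6 − 2 = 4 d electrons.
In the high-spin limit (t₂g³ eg¹) the orbital term is -0.6Δo = -15195 cm⁻¹, with no excess pairing.
Low-spin t₂g⁴ eg⁰ gives -1.6Δo = -40520 cm⁻¹, but forming 1 extra pair costs 1P = 16055 cm⁻¹, so E(LS) = -40520 + 16055 = -24465 cm⁻¹.
Thus E(LS) − E(HS) = -9270 cm⁻¹.

-9270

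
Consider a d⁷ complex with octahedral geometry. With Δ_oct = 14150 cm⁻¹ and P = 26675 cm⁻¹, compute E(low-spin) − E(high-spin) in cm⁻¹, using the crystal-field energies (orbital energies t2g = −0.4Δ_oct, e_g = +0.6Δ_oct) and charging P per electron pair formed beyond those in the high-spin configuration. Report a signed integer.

12525

High-spin: t2g^5 e_g^2, CFSE = -0.8Δ_oct = -11320 cm⁻¹.
For low-spin the configuration is t2g^6 e_g^1: orbital energy -1.8 × 14150 = -25470 cm⁻¹, and 1 additional pair relative to high-spin adds 26675 cm⁻¹, giving 1205 cm⁻¹.
Thus E(LS) − E(HS) = 12525 cm⁻¹.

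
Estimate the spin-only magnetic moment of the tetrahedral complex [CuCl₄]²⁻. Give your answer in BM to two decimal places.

1.73 BM

Each Cl⁻ contributes -1; 4 × (-1) = -4. With overall charge -2, Cu is in the +2 oxidation state.
Group 11 minus oxidation state +2 gives a d⁹ configuration for Cu²⁺.
With tetrahedral geometry the complex is necessarily high-spin.
Configuration: e^4 t2^5 → 1 unpaired electron.
μ(spin-only) = √[1(1+2)] = √3 ≈ 1.73 BM.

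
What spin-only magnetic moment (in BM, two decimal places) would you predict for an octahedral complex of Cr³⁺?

Cr sits in group 6; removing 3 electrons leaves Cr³⁺ with 6 − 3 = 3 d electrons.
Configuration: t2g^3 e_g^0 → 3 unpaired electrons.
μ(spin-only) = √[3(3+2)] = √15 ≈ 3.87 BM.

3.87 BM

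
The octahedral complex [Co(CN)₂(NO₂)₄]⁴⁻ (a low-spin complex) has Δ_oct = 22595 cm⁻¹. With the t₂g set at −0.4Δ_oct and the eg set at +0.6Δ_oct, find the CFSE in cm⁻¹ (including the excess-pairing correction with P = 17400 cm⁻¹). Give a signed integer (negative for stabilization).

Ligand charges: 2×(-1) from CN⁻ and 4×(-1) from NO₂⁻ sum to -6; with overall charge -4, Co is +2.
Group 9 minus oxidation state +2 gives a d⁷ configuration for Co²⁺.
Electron filling gives t₂g⁶ eg¹.
CFSE(orbital) = 6×(-0.4Δ_oct) + 1×(0.6Δ_oct) = -1.8Δ_oct; with Δ_oct = 22595 cm⁻¹ that is -40671 cm⁻¹.
Relative to high-spin t₂g⁵ eg² (2 paired), the low-spin configuration has 1 additional pair, contributing +1 × 17400 = +17400 cm⁻¹.
Overall CFSE = -40671 + 17400 = -23271 cm⁻¹.

-23271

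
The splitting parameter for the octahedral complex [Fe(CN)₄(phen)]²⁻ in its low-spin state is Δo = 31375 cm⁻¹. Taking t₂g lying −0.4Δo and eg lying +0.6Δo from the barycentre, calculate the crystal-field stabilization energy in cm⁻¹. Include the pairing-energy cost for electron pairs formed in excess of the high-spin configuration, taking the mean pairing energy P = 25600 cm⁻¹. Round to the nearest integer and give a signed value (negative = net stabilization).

-24100

Ligand charges: 4×(-1) from CN⁻ and 1×(+0) from phen sum to -4; with overall charge -2, Fe is +2.
Fe is in group 8, so Fe²⁺ is d⁶ (8 − 2 = 6).
Configuration: t₂g⁶ eg⁰.
CFSE(orbital) = 6×(-0.4Δo) + 0×(0.6Δo) = -2.4Δo; with Δo = 31375 cm⁻¹ that is -75300 cm⁻¹.
Pairing penalty: 3 pairs vs 1 in the high-spin reference → 2 extra × P = 51200 cm⁻¹.
Overall CFSE = -75300 + 51200 = -24100 cm⁻¹.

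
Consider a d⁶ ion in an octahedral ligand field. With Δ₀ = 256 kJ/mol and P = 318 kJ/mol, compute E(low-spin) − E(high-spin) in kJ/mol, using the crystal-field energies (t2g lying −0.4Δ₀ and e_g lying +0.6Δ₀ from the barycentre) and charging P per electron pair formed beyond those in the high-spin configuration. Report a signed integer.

High-spin: t2g^4 e_g^2, CFSE = -0.4Δ₀ = -102 kJ/mol.
Low-spin t2g^6 e_g^0 gives -2.4Δ₀ = -614 kJ/mol, but forming 2 extra pairs costs 2P = 636 kJ/mol, so E(LS) = -614 + 636 = 22 kJ/mol.
E(LS) − E(HS) = 22 − (-102) = 124 kJ/mol.

124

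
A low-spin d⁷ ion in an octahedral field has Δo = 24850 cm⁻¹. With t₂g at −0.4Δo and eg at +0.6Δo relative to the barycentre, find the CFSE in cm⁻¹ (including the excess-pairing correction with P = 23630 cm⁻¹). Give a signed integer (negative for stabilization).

-21100

Configuration: t₂g⁶ eg¹.
The orbital stabilization is -1.8Δo = -1.8 × 24850 = -44730 cm⁻¹.
Relative to high-spin t₂g⁵ eg² (2 paired), the low-spin configuration has 1 additional pair, contributing +1 × 23630 = +23630 cm⁻¹.
Combining: -44730 + 23630 = -21100 cm⁻¹.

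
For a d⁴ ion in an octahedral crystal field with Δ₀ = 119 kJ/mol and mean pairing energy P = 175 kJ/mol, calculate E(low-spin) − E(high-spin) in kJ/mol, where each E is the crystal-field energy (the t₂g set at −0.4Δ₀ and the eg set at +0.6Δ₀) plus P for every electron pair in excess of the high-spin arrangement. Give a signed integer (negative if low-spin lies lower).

56

In the high-spin limit (t₂g³ eg¹) the orbital term is -0.6Δ₀ = -71 kJ/mol, with no excess pairing.
Low-spin t₂g⁴ eg⁰ gives -1.6Δ₀ = -190 kJ/mol, but forming 1 extra pair costs 1P = 175 kJ/mol, so E(LS) = -190 + 175 = -15 kJ/mol.
The difference is -15 − (-71) = 56 kJ/mol, so high-spin lies lower.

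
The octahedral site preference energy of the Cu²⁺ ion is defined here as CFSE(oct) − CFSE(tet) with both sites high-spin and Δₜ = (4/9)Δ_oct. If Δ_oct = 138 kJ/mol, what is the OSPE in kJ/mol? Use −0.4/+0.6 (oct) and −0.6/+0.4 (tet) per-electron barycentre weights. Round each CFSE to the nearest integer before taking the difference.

Cu is in group 11, so Cu²⁺ is d⁹ (11 − 2 = 9).
Octahedral (high-spin): t2g^6 e_g^3, CFSE = 6(−0.4) + 3(+0.6) = -0.6Δ_oct = -0.6 × 138 = -83 kJ/mol.
In a tetrahedral site the filling is e^4 t2^5: CFSE(tet) = -0.4Δₜ = -0.4 × (4/9)(138) = -25 kJ/mol.
OSPE = CFSE(oct) − CFSE(tet) = -83 − (-25) = -58 kJ/mol.

-58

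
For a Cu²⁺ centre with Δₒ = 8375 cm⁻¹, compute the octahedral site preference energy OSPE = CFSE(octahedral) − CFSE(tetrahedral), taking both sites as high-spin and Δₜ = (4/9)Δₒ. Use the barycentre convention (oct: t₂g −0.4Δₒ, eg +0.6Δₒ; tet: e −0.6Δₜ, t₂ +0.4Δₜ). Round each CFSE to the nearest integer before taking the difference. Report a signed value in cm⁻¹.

Cu sits in group 11; removing 2 electrons leaves Cu²⁺ with 11 − 2 = 9 d electrons.
Octahedral high-spin t2g^6 e_g^3: CFSE = -0.6 × 8375 = -5025 cm⁻¹.
Tetrahedral e^4 t2^5 gives -0.4Δₜ = -0.4 × (4/9) × 8375 = -1489 cm⁻¹.
OSPE = -5025 − (-1489) = -3536 cm⁻¹.

-3536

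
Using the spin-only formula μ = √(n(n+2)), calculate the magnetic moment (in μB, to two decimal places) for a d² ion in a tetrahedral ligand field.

Tetrahedral splitting is small, so the complex is high-spin.
Configuration: e^2 t2^0 → 2 unpaired electrons.
μ(spin-only) = √[2(2+2)] = √8 ≈ 2.83 μB.

2.83 μB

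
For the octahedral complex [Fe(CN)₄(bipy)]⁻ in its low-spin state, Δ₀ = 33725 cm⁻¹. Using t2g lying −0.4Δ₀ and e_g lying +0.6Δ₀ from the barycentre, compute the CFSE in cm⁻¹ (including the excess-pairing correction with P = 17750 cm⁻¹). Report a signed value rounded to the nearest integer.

-31950

Ligand charges: 4×(-1) from CN⁻ and 1×(+0) from bipy sum to -4; with overall charge -1, Fe is +3.
Fe sits in group 8; removing 3 electrons leaves Fe³⁺ with 8 − 3 = 5 d electrons.
Electron filling gives t2g^5 e_g^0.
CFSE(orbital) = 5×(-0.4Δ₀) + 0×(0.6Δ₀) = -2.0Δ₀; with Δ₀ = 33725 cm⁻¹ that is -67450 cm⁻¹.
High-spin d⁵ would be t2g^3 e_g^2 with 0 pairs; low-spin has 2, so 2 excess pairs cost +2P = +35500 cm⁻¹.
Net CFSE = -67450 + 35500 = -31950 cm⁻¹.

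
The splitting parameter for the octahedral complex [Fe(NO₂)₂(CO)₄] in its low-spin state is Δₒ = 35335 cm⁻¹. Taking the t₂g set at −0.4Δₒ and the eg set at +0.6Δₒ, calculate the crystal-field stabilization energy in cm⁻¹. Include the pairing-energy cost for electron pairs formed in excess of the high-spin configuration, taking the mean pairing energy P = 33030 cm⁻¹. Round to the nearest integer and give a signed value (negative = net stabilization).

-18744

Ligand charges: 2×(-1) from NO₂⁻ and 4×(+0) from CO sum to -2; with overall charge +0, Fe is +2.
Fe sits in group 8; removing 2 electrons leaves Fe²⁺ with 8 − 2 = 6 d electrons.
Configuration: t₂g⁶ eg⁰.
CFSE(orbital) = 6×(-0.4Δₒ) + 0×(0.6Δₒ) = -2.4Δₒ; with Δₒ = 35335 cm⁻¹ that is -84804 cm⁻¹.
High-spin d⁶ would be t₂g⁴ eg² with 1 pair; low-spin has 3, so 2 excess pairs cost +2P = +66060 cm⁻¹.
Overall CFSE = -84804 + 66060 = -18744 cm⁻¹.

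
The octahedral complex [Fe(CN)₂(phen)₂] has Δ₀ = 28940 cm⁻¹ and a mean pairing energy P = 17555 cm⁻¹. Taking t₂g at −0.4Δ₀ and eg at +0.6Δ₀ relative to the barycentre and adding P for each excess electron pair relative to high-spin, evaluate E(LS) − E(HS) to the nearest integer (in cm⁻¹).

Ligand charges: 2×(-1) from CN⁻ and 2×(+0) from phen sum to -2; with overall charge +0, Fe is +2.
Fe is in group 8, so Fe²⁺ is d⁶ (8 − 2 = 6).
High-spin: t₂g⁴ eg², CFSE = -0.4Δ₀ = -11576 cm⁻¹.
For low-spin the configuration is t₂g⁶ eg⁰: orbital energy -2.4 × 28940 = -69456 cm⁻¹, and 2 additional pairs relative to high-spin add 35110 cm⁻¹, giving -34346 cm⁻¹.
The difference is -34346 − (-11576) = -22770 cm⁻¹, so low-spin lies lower.

-22770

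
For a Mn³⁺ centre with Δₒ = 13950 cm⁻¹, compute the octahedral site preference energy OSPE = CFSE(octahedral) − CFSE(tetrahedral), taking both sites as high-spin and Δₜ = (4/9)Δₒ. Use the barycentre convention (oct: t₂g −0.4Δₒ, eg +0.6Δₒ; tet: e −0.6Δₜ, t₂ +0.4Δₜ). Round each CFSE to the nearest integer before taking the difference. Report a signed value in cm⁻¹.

Mn sits in group 7; removing 3 electrons leaves Mn³⁺ with 7 − 3 = 4 d electrons.
Octahedral (high-spin): t₂g³ eg¹, CFSE = 3(−0.4) + 1(+0.6) = -0.6Δₒ = -0.6 × 13950 = -8370 cm⁻¹.
In a tetrahedral site the filling is e² t₂²: CFSE(tet) = -0.4Δₜ = -0.4 × (4/9)(13950) = -2480 cm⁻¹.
Subtracting, OSPE = -8370 − (-2480) = -5890 cm⁻¹.

-5890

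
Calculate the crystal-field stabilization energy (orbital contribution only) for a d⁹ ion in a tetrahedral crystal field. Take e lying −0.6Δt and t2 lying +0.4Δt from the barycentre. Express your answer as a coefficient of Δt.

With tetrahedral geometry the complex is necessarily high-spin.
Configuration: e^4 t2^5.
CFSE = 4(-0.6Δt) + 5(0.4Δt) = -2.4Δt + 2.0Δt = -0.4Δt.

-0.4 Δt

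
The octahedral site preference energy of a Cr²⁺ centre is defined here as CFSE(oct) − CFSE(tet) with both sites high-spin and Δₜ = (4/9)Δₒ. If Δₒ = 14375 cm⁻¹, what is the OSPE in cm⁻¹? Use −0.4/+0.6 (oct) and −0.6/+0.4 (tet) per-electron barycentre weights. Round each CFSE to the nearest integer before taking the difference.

Cr sits in group 6; removing 2 electrons leaves Cr²⁺ with 6 − 2 = 4 d electrons.
Octahedral high-spin t₂g³ eg¹: CFSE = -0.6 × 14375 = -8625 cm⁻¹.
Tetrahedral: e² t₂², CFSE = 2(−0.6) + 2(+0.4) = -0.4Δₜ = -0.4 × (4/9) × 14375 = -2556 cm⁻¹.
OSPE = -8625 − (-2556) = -6069 cm⁻¹.

-6069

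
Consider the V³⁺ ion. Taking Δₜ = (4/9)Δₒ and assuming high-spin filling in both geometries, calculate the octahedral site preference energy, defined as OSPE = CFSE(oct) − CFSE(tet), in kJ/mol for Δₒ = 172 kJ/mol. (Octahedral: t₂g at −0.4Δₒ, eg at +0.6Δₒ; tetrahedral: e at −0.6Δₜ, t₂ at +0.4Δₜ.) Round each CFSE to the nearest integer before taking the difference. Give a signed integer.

-46

V is in group 5, so V³⁺ is d² (5 − 3 = 2).
In an octahedral site d² (HS) is t₂g² eg⁰, giving CFSE(oct) = -0.8Δₒ = -138 kJ/mol.
In a tetrahedral site the filling is e² t₂⁰: CFSE(tet) = -1.2Δₜ = -1.2 × (4/9)(172) = -92 kJ/mol.
OSPE = CFSE(oct) − CFSE(tet) = -138 − (-92) = -46 kJ/mol.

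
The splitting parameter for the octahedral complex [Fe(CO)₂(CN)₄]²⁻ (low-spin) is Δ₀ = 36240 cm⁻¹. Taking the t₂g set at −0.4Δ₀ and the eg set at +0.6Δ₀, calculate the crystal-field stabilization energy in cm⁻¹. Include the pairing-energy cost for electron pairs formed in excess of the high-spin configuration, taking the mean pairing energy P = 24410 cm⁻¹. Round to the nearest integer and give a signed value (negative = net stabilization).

Ligand charges: 2×(+0) from CO and 4×(-1) from CN⁻ sum to -4; with overall charge -2, Fe is +2.
Fe sits in group 8; removing 2 electrons leaves Fe²⁺ with 8 − 2 = 6 d electrons.
Electron filling gives t₂g⁶ eg⁰.
The orbital stabilization is -2.4Δ₀ = -2.4 × 36240 = -86976 cm⁻¹.
Pairing penalty: 3 pairs vs 1 in the high-spin reference → 2 extra × P = 48820 cm⁻¹.
Overall CFSE = -86976 + 48820 = -38156 cm⁻¹.

-38156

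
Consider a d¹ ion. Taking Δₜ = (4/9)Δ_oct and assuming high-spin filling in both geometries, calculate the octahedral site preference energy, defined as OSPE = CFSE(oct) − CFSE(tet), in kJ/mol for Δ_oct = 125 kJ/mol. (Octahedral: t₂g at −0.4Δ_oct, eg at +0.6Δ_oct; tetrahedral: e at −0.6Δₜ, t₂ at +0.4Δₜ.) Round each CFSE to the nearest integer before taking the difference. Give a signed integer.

In an octahedral site d¹ (HS) is t2g^1 e_g^0, giving CFSE(oct) = -0.4Δ_oct = -50 kJ/mol.
Tetrahedral: e^1 t2^0, CFSE = 1(−0.6) + 0(+0.4) = -0.6Δₜ = -0.6 × (4/9) × 125 = -33 kJ/mol.
OSPE = CFSE(oct) − CFSE(tet) = -50 − (-33) = -17 kJ/mol.

-17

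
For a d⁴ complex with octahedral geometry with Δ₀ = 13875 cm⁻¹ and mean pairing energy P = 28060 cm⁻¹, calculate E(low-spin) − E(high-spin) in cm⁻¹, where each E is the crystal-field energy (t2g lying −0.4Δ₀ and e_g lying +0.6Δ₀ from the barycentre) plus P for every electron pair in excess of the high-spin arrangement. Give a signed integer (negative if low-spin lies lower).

High-spin: t2g^3 e_g^1, CFSE = -0.6Δ₀ = -8325 cm⁻¹.
Low-spin: t2g^4 e_g^0, orbital CFSE = -1.6Δ₀ = -22200 cm⁻¹; plus 1 excess pair × P = +28060 cm⁻¹; total 5860 cm⁻¹.
The difference is 5860 − (-8325) = 14185 cm⁻¹, so high-spin lies lower.

14185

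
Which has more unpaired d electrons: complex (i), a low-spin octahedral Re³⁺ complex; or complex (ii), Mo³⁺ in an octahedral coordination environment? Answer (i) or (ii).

(ii)

(i): Re is in group 7, so Re³⁺ is d⁴ (7 − 3 = 4); t₂g⁴ eg⁰ → 2 unpaired.
(ii): Mo is in group 6, so Mo³⁺ is d³ (6 − 3 = 3); For octahedral d³ the high- and low-spin configurations coincide; t2g^3 e_g^0 → 3 unpaired.
So (ii) has more unpaired electrons.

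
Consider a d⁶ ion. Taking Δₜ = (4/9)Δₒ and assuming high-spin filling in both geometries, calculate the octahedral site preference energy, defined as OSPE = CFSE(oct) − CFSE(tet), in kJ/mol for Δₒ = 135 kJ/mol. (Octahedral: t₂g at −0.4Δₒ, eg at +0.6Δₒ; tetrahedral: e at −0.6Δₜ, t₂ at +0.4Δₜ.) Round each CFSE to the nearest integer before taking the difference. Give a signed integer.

-18

Octahedral (high-spin): t2g^4 e_g^2, CFSE = 4(−0.4) + 2(+0.6) = -0.4Δₒ = -0.4 × 135 = -54 kJ/mol.
In a tetrahedral site the filling is e^3 t2^3: CFSE(tet) = -0.6Δₜ = -0.6 × (4/9)(135) = -36 kJ/mol.
Subtracting, OSPE = -54 − (-36) = -18 kJ/mol.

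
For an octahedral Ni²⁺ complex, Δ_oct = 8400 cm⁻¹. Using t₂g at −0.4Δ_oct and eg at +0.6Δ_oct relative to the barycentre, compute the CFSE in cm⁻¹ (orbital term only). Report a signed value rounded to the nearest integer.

-10080

Group 10 minus oxidation state +2 gives a d⁸ configuration for Ni²⁺.
For octahedral d⁸ the high- and low-spin configurations coincide.
Electron filling gives t₂g⁶ eg².
The orbital stabilization is -1.2Δ_oct = -1.2 × 8400 = -10080 cm⁻¹.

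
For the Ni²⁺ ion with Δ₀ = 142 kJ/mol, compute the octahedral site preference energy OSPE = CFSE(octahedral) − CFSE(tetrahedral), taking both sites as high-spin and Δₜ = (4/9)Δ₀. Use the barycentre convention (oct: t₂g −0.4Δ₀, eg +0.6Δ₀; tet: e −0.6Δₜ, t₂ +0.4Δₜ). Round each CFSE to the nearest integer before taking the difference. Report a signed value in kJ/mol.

Ni²⁺: group 10, so d-count = 10 − 2 = 8.
Octahedral (high-spin): t2g^6 e_g^2, CFSE = 6(−0.4) + 2(+0.6) = -1.2Δ₀ = -1.2 × 142 = -170 kJ/mol.
Tetrahedral e^4 t2^4 gives -0.8Δₜ = -0.8 × (4/9) × 142 = -50 kJ/mol.
OSPE = -170 − (-50) = -120 kJ/mol.

-120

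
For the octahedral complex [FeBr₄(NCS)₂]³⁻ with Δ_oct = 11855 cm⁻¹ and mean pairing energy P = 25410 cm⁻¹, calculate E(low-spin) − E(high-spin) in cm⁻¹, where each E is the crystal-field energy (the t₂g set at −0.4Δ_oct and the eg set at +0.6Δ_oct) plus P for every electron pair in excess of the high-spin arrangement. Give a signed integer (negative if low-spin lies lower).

27110

Ligand charges: 4×(-1) from Br⁻ and 2×(-1) from NCS⁻ sum to -6; with overall charge -3, Fe is +3.
Group 8 minus oxidation state +3 gives a d⁵ configuration for Fe³⁺.
In the high-spin limit (t₂g³ eg²) the orbital term is 0.0Δ_oct = 0 cm⁻¹, with no excess pairing.
Low-spin t₂g⁵ eg⁰ gives -2.0Δ_oct = -23710 cm⁻¹, but forming 2 extra pairs costs 2P = 50820 cm⁻¹, so E(LS) = -23710 + 50820 = 27110 cm⁻¹.
The difference is 27110 − (0) = 27110 cm⁻¹, so high-spin lies lower.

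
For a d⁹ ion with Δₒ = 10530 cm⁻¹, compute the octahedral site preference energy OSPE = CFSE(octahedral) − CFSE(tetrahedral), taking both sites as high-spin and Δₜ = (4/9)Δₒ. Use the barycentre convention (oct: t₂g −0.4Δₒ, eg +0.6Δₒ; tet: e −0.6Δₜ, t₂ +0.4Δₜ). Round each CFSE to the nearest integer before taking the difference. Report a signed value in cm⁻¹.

-4446

In an octahedral site d⁹ (HS) is t2g^6 e_g^3, giving CFSE(oct) = -0.6Δₒ = -6318 cm⁻¹.
In a tetrahedral site the filling is e^4 t2^5: CFSE(tet) = -0.4Δₜ = -0.4 × (4/9)(10530) = -1872 cm⁻¹.
Subtracting, OSPE = -6318 − (-1872) = -4446 cm⁻¹.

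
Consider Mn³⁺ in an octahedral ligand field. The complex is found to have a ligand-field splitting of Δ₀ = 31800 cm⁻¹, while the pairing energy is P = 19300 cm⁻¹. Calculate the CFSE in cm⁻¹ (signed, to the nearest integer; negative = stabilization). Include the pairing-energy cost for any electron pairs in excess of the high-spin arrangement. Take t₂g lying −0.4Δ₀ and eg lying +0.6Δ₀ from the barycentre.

-31580

Mn is in group 7, so Mn³⁺ is d⁴ (7 − 3 = 4).
Here Δ₀ > P (31800 > 19300), so the low-spin state is favoured.
That gives t₂g⁴ eg⁰.
Orbital CFSE = -1.6Δ₀ = -1.6 × 31800 = -50880 cm⁻¹.
Excess pairs vs high-spin: 1 − 0 = 1; pairing cost = +19300 cm⁻¹.
Net CFSE = -50880 + 19300 = -31580 cm⁻¹.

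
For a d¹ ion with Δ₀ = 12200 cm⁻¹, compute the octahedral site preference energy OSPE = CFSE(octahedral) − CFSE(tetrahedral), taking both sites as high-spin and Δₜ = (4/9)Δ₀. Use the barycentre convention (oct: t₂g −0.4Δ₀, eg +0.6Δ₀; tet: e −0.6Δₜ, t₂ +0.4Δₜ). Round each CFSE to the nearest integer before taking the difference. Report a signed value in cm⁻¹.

Octahedral (high-spin): t₂g¹ eg⁰, CFSE = 1(−0.4) + 0(+0.6) = -0.4Δ₀ = -0.4 × 12200 = -4880 cm⁻¹.
Tetrahedral: e¹ t₂⁰, CFSE = 1(−0.6) + 0(+0.4) = -0.6Δₜ = -0.6 × (4/9) × 12200 = -3253 cm⁻¹.
OSPE = -4880 − (-3253) = -1627 cm⁻¹.

-1627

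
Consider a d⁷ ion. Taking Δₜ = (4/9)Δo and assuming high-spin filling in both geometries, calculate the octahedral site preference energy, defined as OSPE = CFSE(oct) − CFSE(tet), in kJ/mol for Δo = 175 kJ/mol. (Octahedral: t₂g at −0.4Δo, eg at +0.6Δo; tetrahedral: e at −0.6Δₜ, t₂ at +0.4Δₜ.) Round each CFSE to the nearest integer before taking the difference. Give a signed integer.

-47

In an octahedral site d⁷ (HS) is t₂g⁵ eg², giving CFSE(oct) = -0.8Δo = -140 kJ/mol.
Tetrahedral e⁴ t₂³ gives -1.2Δₜ = -1.2 × (4/9) × 175 = -93 kJ/mol.
OSPE = CFSE(oct) − CFSE(tet) = -140 − (-93) = -47 kJ/mol.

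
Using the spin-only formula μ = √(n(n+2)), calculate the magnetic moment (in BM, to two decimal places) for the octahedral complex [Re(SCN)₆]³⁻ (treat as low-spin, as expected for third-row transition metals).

Each SCN⁻ contributes -1; 6 × (-1) = -6. With overall charge -3, Re is in the +3 oxidation state.
Re sits in group 7; removing 3 electrons leaves Re³⁺ with 7 − 3 = 4 d electrons.
Configuration: t₂g⁴ eg⁰ → 2 unpaired electrons.
μ(spin-only) = √[2(2+2)] = √8 ≈ 2.83 BM.

2.83 BM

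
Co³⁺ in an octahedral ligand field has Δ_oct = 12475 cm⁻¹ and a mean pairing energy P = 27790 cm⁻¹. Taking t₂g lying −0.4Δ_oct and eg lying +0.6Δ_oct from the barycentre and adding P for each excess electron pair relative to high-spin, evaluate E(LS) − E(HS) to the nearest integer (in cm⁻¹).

Co³⁺: group 9, so d-count = 9 − 3 = 6.
High-spin: t₂g⁴ eg², CFSE = -0.4Δ_oct = -4990 cm⁻¹.
For low-spin the configuration is t₂g⁶ eg⁰: orbital energy -2.4 × 12475 = -29940 cm⁻¹, and 2 additional pairs relative to high-spin add 55580 cm⁻¹, giving 25640 cm⁻¹.
E(LS) − E(HS) = 25640 − (-4990) = 30630 cm⁻¹.

30630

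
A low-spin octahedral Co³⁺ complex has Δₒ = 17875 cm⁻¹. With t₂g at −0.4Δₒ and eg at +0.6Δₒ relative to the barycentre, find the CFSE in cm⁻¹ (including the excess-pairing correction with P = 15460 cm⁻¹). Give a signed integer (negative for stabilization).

-11980

Co³⁺: group 9, so d-count = 9 − 3 = 6.
The d⁶ electrons fill as t₂g⁶ eg⁰.
Orbital CFSE = 6(-0.4) + 0(0.6) = -2.4Δₒ = -2.4 × 17875 = -42900 cm⁻¹.
High-spin d⁶ would be t₂g⁴ eg² with 1 pair; low-spin has 3, so 2 excess pairs cost +2P = +30920 cm⁻¹.
Combining: -42900 + 30920 = -11980 cm⁻¹.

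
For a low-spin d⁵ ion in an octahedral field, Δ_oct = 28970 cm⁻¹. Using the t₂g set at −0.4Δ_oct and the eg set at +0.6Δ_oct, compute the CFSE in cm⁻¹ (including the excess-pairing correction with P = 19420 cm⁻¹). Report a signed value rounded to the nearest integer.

-19100

The d⁵ electrons fill as t₂g⁵ eg⁰.
Orbital CFSE = 5(-0.4) + 0(0.6) = -2.0Δ_oct = -2.0 × 28970 = -57940 cm⁻¹.
Pairing penalty: 2 pairs vs 0 in the high-spin reference → 2 extra × P = 38840 cm⁻¹.
Overall CFSE = -57940 + 38840 = -19100 cm⁻¹.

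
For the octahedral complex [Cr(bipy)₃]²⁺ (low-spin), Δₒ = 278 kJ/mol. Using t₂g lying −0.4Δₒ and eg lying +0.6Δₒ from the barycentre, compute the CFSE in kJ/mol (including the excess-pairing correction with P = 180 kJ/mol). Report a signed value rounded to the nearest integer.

bipy is neutral, so the +2 overall charge sits on Cr: oxidation state +2.
Group 6 minus oxidation state +2 gives a d⁴ configuration for Cr²⁺.
Electron filling gives t₂g⁴ eg⁰.
CFSE(orbital) = 4×(-0.4Δₒ) + 0×(0.6Δₒ) = -1.6Δₒ; with Δₒ = 278 kJ/mol that is -445 kJ/mol.
Relative to high-spin t₂g³ eg¹ (0 paired), the low-spin configuration has 1 additional pair, contributing +1 × 180 = +180 kJ/mol.
Overall CFSE = -445 + 180 = -265 kJ/mol.

-265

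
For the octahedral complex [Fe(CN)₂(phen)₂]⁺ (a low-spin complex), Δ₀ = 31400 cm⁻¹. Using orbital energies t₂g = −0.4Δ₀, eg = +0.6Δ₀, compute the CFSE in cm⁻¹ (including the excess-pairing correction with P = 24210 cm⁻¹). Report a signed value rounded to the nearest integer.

-14380

Ligand charges: 2×(-1) from CN⁻ and 2×(+0) from phen sum to -2; with overall charge +1, Fe is +3.
Fe is in group 8, so Fe³⁺ is d⁵ (8 − 3 = 5).
The d⁵ electrons fill as t₂g⁵ eg⁰.
CFSE(orbital) = 5×(-0.4Δ₀) + 0×(0.6Δ₀) = -2.0Δ₀; with Δ₀ = 31400 cm⁻¹ that is -62800 cm⁻¹.
Relative to high-spin t₂g³ eg² (0 paired), the low-spin configuration has 2 additional pairs, contributing +2 × 24210 = +48420 cm⁻¹.
Combining: -62800 + 48420 = -14380 cm⁻¹.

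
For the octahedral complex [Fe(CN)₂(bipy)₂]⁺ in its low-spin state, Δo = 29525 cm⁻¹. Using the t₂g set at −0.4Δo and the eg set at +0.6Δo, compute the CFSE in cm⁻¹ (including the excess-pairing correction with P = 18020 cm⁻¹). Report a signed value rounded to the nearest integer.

-23010

Ligand charges: 2×(-1) from CN⁻ and 2×(+0) from bipy sum to -2; with overall charge +1, Fe is +3.
Group 8 minus oxidation state +3 gives a d⁵ configuration for Fe³⁺.
Configuration: t₂g⁵ eg⁰.
CFSE(orbital) = 5×(-0.4Δo) + 0×(0.6Δo) = -2.0Δo; with Δo = 29525 cm⁻¹ that is -59050 cm⁻¹.
High-spin d⁵ would be t₂g³ eg² with 0 pairs; low-spin has 2, so 2 excess pairs cost +2P = +36040 cm⁻¹.
Net CFSE = -59050 + 36040 = -23010 cm⁻¹.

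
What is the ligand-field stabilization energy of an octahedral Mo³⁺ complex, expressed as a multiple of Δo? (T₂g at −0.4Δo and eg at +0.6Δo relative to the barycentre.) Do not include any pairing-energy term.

Mo sits in group 6; removing 3 electrons leaves Mo³⁺ with 6 − 3 = 3 d electrons.
Configuration: t₂g³ eg⁰.
CFSE = 3(-0.4Δo) + 0(0.6Δo) = -1.2Δo + 0.0Δo = -1.2Δo.

-1.2 Δo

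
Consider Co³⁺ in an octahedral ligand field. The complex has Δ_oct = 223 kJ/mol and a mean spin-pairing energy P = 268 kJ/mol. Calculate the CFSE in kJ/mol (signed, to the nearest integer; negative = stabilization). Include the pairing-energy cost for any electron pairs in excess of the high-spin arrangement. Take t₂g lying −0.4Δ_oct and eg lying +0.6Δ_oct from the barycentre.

-89

Group 9 minus oxidation state +3 gives a d⁶ configuration for Co³⁺.
With Δ_oct < P the complex is high-spin.
Configuration: t₂g⁴ eg².
Orbital CFSE = -0.4Δ_oct = -0.4 × 223 = -89 kJ/mol.
High-spin has no excess pairs, so no pairing correction applies.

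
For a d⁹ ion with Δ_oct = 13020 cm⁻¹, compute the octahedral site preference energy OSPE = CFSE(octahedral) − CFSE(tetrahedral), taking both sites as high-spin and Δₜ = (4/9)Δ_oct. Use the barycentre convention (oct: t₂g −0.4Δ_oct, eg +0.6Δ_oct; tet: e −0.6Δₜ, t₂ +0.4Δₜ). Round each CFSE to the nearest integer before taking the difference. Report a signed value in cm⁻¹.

Octahedral high-spin t2g^6 e_g^3: CFSE = -0.6 × 13020 = -7812 cm⁻¹.
Tetrahedral e^4 t2^5 gives -0.4Δₜ = -0.4 × (4/9) × 13020 = -2315 cm⁻¹.
Subtracting, OSPE = -7812 − (-2315) = -5497 cm⁻¹.

-5497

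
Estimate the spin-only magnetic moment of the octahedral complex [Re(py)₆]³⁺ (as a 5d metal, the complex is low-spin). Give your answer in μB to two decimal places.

py is neutral, so the +3 overall charge sits on Re: oxidation state +3.
Group 7 minus oxidation state +3 gives a d⁴ configuration for Re³⁺.
Configuration: t₂g⁴ eg⁰ → 2 unpaired electrons.
μ(spin-only) = √[2(2+2)] = √8 ≈ 2.83 μB.

2.83 μB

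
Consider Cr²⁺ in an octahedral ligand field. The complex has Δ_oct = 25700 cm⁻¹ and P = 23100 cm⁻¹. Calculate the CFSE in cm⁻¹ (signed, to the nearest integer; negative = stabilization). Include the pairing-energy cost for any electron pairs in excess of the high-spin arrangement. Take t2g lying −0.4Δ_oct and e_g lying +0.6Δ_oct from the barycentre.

Cr is in group 6, so Cr²⁺ is d⁴ (6 − 2 = 4).
With Δ_oct > P the complex is low-spin.
Configuration: t2g^4 e_g^0.
Orbital CFSE = -1.6Δ_oct = -1.6 × 25700 = -41120 cm⁻¹.
Excess pairs vs high-spin: 1 − 0 = 1; pairing cost = +23100 cm⁻¹.
Net CFSE = -41120 + 23100 = -18020 cm⁻¹.

-18020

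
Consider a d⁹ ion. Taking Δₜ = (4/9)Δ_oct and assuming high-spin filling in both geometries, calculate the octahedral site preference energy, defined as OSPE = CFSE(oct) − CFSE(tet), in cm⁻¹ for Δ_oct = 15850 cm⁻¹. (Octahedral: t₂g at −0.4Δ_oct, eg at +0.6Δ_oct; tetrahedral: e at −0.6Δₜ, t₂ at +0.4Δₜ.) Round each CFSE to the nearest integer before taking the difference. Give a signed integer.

-6692

Octahedral high-spin t2g^6 e_g^3: CFSE = -0.6 × 15850 = -9510 cm⁻¹.
In a tetrahedral site the filling is e^4 t2^5: CFSE(tet) = -0.4Δₜ = -0.4 × (4/9)(15850) = -2818 cm⁻¹.
OSPE = CFSE(oct) − CFSE(tet) = -9510 − (-2818) = -6692 cm⁻¹.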